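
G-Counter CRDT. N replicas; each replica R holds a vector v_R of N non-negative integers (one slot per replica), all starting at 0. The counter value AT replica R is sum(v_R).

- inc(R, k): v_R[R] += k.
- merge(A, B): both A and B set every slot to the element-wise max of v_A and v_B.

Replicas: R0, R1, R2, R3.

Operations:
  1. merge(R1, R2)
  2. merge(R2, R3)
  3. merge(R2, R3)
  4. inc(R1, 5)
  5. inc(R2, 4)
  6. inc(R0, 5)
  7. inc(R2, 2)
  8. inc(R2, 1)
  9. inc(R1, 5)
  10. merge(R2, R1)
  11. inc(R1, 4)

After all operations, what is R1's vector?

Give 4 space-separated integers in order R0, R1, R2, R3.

Answer: 0 14 7 0

Derivation:
Op 1: merge R1<->R2 -> R1=(0,0,0,0) R2=(0,0,0,0)
Op 2: merge R2<->R3 -> R2=(0,0,0,0) R3=(0,0,0,0)
Op 3: merge R2<->R3 -> R2=(0,0,0,0) R3=(0,0,0,0)
Op 4: inc R1 by 5 -> R1=(0,5,0,0) value=5
Op 5: inc R2 by 4 -> R2=(0,0,4,0) value=4
Op 6: inc R0 by 5 -> R0=(5,0,0,0) value=5
Op 7: inc R2 by 2 -> R2=(0,0,6,0) value=6
Op 8: inc R2 by 1 -> R2=(0,0,7,0) value=7
Op 9: inc R1 by 5 -> R1=(0,10,0,0) value=10
Op 10: merge R2<->R1 -> R2=(0,10,7,0) R1=(0,10,7,0)
Op 11: inc R1 by 4 -> R1=(0,14,7,0) value=21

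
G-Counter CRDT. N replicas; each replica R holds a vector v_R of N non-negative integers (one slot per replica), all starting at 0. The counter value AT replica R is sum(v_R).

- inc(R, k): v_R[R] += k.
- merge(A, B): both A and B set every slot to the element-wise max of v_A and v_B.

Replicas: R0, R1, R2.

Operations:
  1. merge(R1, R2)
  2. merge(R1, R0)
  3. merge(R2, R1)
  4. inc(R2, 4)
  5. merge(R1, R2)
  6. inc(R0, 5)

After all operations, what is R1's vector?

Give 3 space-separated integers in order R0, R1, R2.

Answer: 0 0 4

Derivation:
Op 1: merge R1<->R2 -> R1=(0,0,0) R2=(0,0,0)
Op 2: merge R1<->R0 -> R1=(0,0,0) R0=(0,0,0)
Op 3: merge R2<->R1 -> R2=(0,0,0) R1=(0,0,0)
Op 4: inc R2 by 4 -> R2=(0,0,4) value=4
Op 5: merge R1<->R2 -> R1=(0,0,4) R2=(0,0,4)
Op 6: inc R0 by 5 -> R0=(5,0,0) value=5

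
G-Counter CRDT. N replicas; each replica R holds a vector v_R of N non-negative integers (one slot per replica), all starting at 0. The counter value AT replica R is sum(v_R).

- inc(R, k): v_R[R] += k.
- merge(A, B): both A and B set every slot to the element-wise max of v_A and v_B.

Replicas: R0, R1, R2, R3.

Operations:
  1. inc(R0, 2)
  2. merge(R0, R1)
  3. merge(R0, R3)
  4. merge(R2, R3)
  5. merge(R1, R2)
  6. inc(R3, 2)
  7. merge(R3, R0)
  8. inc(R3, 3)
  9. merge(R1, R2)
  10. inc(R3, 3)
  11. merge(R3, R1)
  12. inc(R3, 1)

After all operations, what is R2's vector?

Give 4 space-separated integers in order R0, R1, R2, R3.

Op 1: inc R0 by 2 -> R0=(2,0,0,0) value=2
Op 2: merge R0<->R1 -> R0=(2,0,0,0) R1=(2,0,0,0)
Op 3: merge R0<->R3 -> R0=(2,0,0,0) R3=(2,0,0,0)
Op 4: merge R2<->R3 -> R2=(2,0,0,0) R3=(2,0,0,0)
Op 5: merge R1<->R2 -> R1=(2,0,0,0) R2=(2,0,0,0)
Op 6: inc R3 by 2 -> R3=(2,0,0,2) value=4
Op 7: merge R3<->R0 -> R3=(2,0,0,2) R0=(2,0,0,2)
Op 8: inc R3 by 3 -> R3=(2,0,0,5) value=7
Op 9: merge R1<->R2 -> R1=(2,0,0,0) R2=(2,0,0,0)
Op 10: inc R3 by 3 -> R3=(2,0,0,8) value=10
Op 11: merge R3<->R1 -> R3=(2,0,0,8) R1=(2,0,0,8)
Op 12: inc R3 by 1 -> R3=(2,0,0,9) value=11

Answer: 2 0 0 0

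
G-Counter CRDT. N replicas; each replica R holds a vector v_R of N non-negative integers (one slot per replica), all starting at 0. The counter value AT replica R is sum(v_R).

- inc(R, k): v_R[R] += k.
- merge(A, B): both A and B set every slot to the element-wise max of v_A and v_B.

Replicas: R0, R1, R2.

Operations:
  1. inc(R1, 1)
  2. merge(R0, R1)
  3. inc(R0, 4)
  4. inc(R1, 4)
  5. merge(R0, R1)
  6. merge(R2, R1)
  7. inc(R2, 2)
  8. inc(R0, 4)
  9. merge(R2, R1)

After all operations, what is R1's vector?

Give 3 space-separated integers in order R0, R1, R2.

Answer: 4 5 2

Derivation:
Op 1: inc R1 by 1 -> R1=(0,1,0) value=1
Op 2: merge R0<->R1 -> R0=(0,1,0) R1=(0,1,0)
Op 3: inc R0 by 4 -> R0=(4,1,0) value=5
Op 4: inc R1 by 4 -> R1=(0,5,0) value=5
Op 5: merge R0<->R1 -> R0=(4,5,0) R1=(4,5,0)
Op 6: merge R2<->R1 -> R2=(4,5,0) R1=(4,5,0)
Op 7: inc R2 by 2 -> R2=(4,5,2) value=11
Op 8: inc R0 by 4 -> R0=(8,5,0) value=13
Op 9: merge R2<->R1 -> R2=(4,5,2) R1=(4,5,2)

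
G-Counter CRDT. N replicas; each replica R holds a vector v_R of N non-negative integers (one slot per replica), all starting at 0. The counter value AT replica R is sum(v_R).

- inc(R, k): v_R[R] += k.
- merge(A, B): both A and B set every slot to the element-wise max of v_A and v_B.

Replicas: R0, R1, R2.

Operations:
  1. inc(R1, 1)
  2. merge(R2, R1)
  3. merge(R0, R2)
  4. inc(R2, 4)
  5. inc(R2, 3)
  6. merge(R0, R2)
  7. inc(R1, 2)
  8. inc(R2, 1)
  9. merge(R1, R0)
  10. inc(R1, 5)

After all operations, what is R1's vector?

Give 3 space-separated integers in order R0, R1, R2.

Op 1: inc R1 by 1 -> R1=(0,1,0) value=1
Op 2: merge R2<->R1 -> R2=(0,1,0) R1=(0,1,0)
Op 3: merge R0<->R2 -> R0=(0,1,0) R2=(0,1,0)
Op 4: inc R2 by 4 -> R2=(0,1,4) value=5
Op 5: inc R2 by 3 -> R2=(0,1,7) value=8
Op 6: merge R0<->R2 -> R0=(0,1,7) R2=(0,1,7)
Op 7: inc R1 by 2 -> R1=(0,3,0) value=3
Op 8: inc R2 by 1 -> R2=(0,1,8) value=9
Op 9: merge R1<->R0 -> R1=(0,3,7) R0=(0,3,7)
Op 10: inc R1 by 5 -> R1=(0,8,7) value=15

Answer: 0 8 7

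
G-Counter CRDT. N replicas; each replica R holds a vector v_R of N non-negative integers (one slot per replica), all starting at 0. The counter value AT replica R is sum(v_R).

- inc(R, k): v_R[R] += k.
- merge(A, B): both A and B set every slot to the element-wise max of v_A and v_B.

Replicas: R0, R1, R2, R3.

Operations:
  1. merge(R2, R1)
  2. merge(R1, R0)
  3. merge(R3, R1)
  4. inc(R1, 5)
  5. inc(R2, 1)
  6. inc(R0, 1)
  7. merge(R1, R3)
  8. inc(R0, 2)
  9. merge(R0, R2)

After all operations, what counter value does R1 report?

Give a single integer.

Answer: 5

Derivation:
Op 1: merge R2<->R1 -> R2=(0,0,0,0) R1=(0,0,0,0)
Op 2: merge R1<->R0 -> R1=(0,0,0,0) R0=(0,0,0,0)
Op 3: merge R3<->R1 -> R3=(0,0,0,0) R1=(0,0,0,0)
Op 4: inc R1 by 5 -> R1=(0,5,0,0) value=5
Op 5: inc R2 by 1 -> R2=(0,0,1,0) value=1
Op 6: inc R0 by 1 -> R0=(1,0,0,0) value=1
Op 7: merge R1<->R3 -> R1=(0,5,0,0) R3=(0,5,0,0)
Op 8: inc R0 by 2 -> R0=(3,0,0,0) value=3
Op 9: merge R0<->R2 -> R0=(3,0,1,0) R2=(3,0,1,0)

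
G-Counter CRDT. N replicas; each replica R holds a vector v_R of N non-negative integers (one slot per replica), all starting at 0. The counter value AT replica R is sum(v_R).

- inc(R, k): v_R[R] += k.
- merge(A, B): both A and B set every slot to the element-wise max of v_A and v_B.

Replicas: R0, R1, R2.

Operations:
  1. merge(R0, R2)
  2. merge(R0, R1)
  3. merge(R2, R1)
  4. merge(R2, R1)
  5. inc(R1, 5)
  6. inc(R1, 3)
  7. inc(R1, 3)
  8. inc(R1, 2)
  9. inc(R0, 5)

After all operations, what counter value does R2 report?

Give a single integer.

Op 1: merge R0<->R2 -> R0=(0,0,0) R2=(0,0,0)
Op 2: merge R0<->R1 -> R0=(0,0,0) R1=(0,0,0)
Op 3: merge R2<->R1 -> R2=(0,0,0) R1=(0,0,0)
Op 4: merge R2<->R1 -> R2=(0,0,0) R1=(0,0,0)
Op 5: inc R1 by 5 -> R1=(0,5,0) value=5
Op 6: inc R1 by 3 -> R1=(0,8,0) value=8
Op 7: inc R1 by 3 -> R1=(0,11,0) value=11
Op 8: inc R1 by 2 -> R1=(0,13,0) value=13
Op 9: inc R0 by 5 -> R0=(5,0,0) value=5

Answer: 0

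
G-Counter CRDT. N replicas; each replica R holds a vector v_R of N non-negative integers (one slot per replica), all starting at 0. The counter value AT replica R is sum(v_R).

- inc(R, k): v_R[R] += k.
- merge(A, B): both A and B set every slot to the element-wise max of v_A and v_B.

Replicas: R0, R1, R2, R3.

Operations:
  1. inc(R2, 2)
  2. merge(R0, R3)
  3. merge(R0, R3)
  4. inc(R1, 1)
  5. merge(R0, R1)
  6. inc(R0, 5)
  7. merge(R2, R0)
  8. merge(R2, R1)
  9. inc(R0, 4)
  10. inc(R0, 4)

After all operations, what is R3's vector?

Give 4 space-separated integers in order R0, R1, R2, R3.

Answer: 0 0 0 0

Derivation:
Op 1: inc R2 by 2 -> R2=(0,0,2,0) value=2
Op 2: merge R0<->R3 -> R0=(0,0,0,0) R3=(0,0,0,0)
Op 3: merge R0<->R3 -> R0=(0,0,0,0) R3=(0,0,0,0)
Op 4: inc R1 by 1 -> R1=(0,1,0,0) value=1
Op 5: merge R0<->R1 -> R0=(0,1,0,0) R1=(0,1,0,0)
Op 6: inc R0 by 5 -> R0=(5,1,0,0) value=6
Op 7: merge R2<->R0 -> R2=(5,1,2,0) R0=(5,1,2,0)
Op 8: merge R2<->R1 -> R2=(5,1,2,0) R1=(5,1,2,0)
Op 9: inc R0 by 4 -> R0=(9,1,2,0) value=12
Op 10: inc R0 by 4 -> R0=(13,1,2,0) value=16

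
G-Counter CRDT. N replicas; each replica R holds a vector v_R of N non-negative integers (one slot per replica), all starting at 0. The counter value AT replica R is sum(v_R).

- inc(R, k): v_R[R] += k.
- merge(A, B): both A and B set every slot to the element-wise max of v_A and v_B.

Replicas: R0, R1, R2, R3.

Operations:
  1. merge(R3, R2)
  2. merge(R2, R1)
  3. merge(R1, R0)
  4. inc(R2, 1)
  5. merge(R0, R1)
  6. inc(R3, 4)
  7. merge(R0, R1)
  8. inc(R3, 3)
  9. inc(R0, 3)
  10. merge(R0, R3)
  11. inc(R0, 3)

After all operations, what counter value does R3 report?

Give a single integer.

Op 1: merge R3<->R2 -> R3=(0,0,0,0) R2=(0,0,0,0)
Op 2: merge R2<->R1 -> R2=(0,0,0,0) R1=(0,0,0,0)
Op 3: merge R1<->R0 -> R1=(0,0,0,0) R0=(0,0,0,0)
Op 4: inc R2 by 1 -> R2=(0,0,1,0) value=1
Op 5: merge R0<->R1 -> R0=(0,0,0,0) R1=(0,0,0,0)
Op 6: inc R3 by 4 -> R3=(0,0,0,4) value=4
Op 7: merge R0<->R1 -> R0=(0,0,0,0) R1=(0,0,0,0)
Op 8: inc R3 by 3 -> R3=(0,0,0,7) value=7
Op 9: inc R0 by 3 -> R0=(3,0,0,0) value=3
Op 10: merge R0<->R3 -> R0=(3,0,0,7) R3=(3,0,0,7)
Op 11: inc R0 by 3 -> R0=(6,0,0,7) value=13

Answer: 10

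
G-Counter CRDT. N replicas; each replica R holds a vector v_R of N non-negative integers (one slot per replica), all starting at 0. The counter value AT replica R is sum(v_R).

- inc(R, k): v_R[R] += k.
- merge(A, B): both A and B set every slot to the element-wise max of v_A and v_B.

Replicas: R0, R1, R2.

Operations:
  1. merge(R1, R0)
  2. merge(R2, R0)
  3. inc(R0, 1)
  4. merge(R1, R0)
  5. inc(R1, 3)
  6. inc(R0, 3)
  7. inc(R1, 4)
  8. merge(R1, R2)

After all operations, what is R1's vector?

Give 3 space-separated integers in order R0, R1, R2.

Op 1: merge R1<->R0 -> R1=(0,0,0) R0=(0,0,0)
Op 2: merge R2<->R0 -> R2=(0,0,0) R0=(0,0,0)
Op 3: inc R0 by 1 -> R0=(1,0,0) value=1
Op 4: merge R1<->R0 -> R1=(1,0,0) R0=(1,0,0)
Op 5: inc R1 by 3 -> R1=(1,3,0) value=4
Op 6: inc R0 by 3 -> R0=(4,0,0) value=4
Op 7: inc R1 by 4 -> R1=(1,7,0) value=8
Op 8: merge R1<->R2 -> R1=(1,7,0) R2=(1,7,0)

Answer: 1 7 0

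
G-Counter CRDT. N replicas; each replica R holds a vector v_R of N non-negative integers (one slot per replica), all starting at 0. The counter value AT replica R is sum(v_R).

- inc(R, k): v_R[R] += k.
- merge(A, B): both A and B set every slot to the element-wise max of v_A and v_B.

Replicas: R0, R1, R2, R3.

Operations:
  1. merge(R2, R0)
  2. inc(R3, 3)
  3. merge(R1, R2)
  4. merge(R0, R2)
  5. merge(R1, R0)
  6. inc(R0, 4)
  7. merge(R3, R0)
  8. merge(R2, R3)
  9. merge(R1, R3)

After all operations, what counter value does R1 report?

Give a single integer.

Answer: 7

Derivation:
Op 1: merge R2<->R0 -> R2=(0,0,0,0) R0=(0,0,0,0)
Op 2: inc R3 by 3 -> R3=(0,0,0,3) value=3
Op 3: merge R1<->R2 -> R1=(0,0,0,0) R2=(0,0,0,0)
Op 4: merge R0<->R2 -> R0=(0,0,0,0) R2=(0,0,0,0)
Op 5: merge R1<->R0 -> R1=(0,0,0,0) R0=(0,0,0,0)
Op 6: inc R0 by 4 -> R0=(4,0,0,0) value=4
Op 7: merge R3<->R0 -> R3=(4,0,0,3) R0=(4,0,0,3)
Op 8: merge R2<->R3 -> R2=(4,0,0,3) R3=(4,0,0,3)
Op 9: merge R1<->R3 -> R1=(4,0,0,3) R3=(4,0,0,3)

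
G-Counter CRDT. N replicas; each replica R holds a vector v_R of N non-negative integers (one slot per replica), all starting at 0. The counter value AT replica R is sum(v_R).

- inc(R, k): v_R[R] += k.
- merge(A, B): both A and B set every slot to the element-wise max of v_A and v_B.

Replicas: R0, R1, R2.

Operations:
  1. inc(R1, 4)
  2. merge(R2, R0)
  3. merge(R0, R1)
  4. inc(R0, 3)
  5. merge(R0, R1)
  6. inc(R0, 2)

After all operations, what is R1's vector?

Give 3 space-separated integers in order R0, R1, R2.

Answer: 3 4 0

Derivation:
Op 1: inc R1 by 4 -> R1=(0,4,0) value=4
Op 2: merge R2<->R0 -> R2=(0,0,0) R0=(0,0,0)
Op 3: merge R0<->R1 -> R0=(0,4,0) R1=(0,4,0)
Op 4: inc R0 by 3 -> R0=(3,4,0) value=7
Op 5: merge R0<->R1 -> R0=(3,4,0) R1=(3,4,0)
Op 6: inc R0 by 2 -> R0=(5,4,0) value=9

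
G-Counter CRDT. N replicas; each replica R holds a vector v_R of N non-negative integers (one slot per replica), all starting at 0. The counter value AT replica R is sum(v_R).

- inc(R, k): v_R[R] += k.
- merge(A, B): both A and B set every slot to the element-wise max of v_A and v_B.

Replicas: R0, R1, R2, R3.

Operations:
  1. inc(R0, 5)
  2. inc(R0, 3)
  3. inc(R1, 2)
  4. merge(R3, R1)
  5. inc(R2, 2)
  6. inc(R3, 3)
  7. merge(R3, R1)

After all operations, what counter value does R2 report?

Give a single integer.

Answer: 2

Derivation:
Op 1: inc R0 by 5 -> R0=(5,0,0,0) value=5
Op 2: inc R0 by 3 -> R0=(8,0,0,0) value=8
Op 3: inc R1 by 2 -> R1=(0,2,0,0) value=2
Op 4: merge R3<->R1 -> R3=(0,2,0,0) R1=(0,2,0,0)
Op 5: inc R2 by 2 -> R2=(0,0,2,0) value=2
Op 6: inc R3 by 3 -> R3=(0,2,0,3) value=5
Op 7: merge R3<->R1 -> R3=(0,2,0,3) R1=(0,2,0,3)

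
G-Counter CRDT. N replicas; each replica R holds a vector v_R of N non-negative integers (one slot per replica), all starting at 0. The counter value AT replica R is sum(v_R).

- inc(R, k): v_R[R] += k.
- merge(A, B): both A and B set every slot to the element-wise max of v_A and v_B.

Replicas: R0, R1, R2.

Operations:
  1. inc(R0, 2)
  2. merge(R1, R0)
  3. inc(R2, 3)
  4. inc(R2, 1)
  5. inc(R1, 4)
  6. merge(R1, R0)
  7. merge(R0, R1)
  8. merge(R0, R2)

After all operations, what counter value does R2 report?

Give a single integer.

Answer: 10

Derivation:
Op 1: inc R0 by 2 -> R0=(2,0,0) value=2
Op 2: merge R1<->R0 -> R1=(2,0,0) R0=(2,0,0)
Op 3: inc R2 by 3 -> R2=(0,0,3) value=3
Op 4: inc R2 by 1 -> R2=(0,0,4) value=4
Op 5: inc R1 by 4 -> R1=(2,4,0) value=6
Op 6: merge R1<->R0 -> R1=(2,4,0) R0=(2,4,0)
Op 7: merge R0<->R1 -> R0=(2,4,0) R1=(2,4,0)
Op 8: merge R0<->R2 -> R0=(2,4,4) R2=(2,4,4)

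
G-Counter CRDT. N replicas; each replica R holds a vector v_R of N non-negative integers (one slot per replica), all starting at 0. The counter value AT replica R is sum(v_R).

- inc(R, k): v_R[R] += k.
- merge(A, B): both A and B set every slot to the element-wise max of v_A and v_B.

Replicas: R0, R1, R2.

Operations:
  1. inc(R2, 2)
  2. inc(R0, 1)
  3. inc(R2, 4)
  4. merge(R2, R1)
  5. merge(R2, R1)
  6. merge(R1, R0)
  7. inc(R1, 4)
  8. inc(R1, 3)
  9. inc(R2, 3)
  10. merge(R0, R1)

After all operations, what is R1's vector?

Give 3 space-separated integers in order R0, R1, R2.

Answer: 1 7 6

Derivation:
Op 1: inc R2 by 2 -> R2=(0,0,2) value=2
Op 2: inc R0 by 1 -> R0=(1,0,0) value=1
Op 3: inc R2 by 4 -> R2=(0,0,6) value=6
Op 4: merge R2<->R1 -> R2=(0,0,6) R1=(0,0,6)
Op 5: merge R2<->R1 -> R2=(0,0,6) R1=(0,0,6)
Op 6: merge R1<->R0 -> R1=(1,0,6) R0=(1,0,6)
Op 7: inc R1 by 4 -> R1=(1,4,6) value=11
Op 8: inc R1 by 3 -> R1=(1,7,6) value=14
Op 9: inc R2 by 3 -> R2=(0,0,9) value=9
Op 10: merge R0<->R1 -> R0=(1,7,6) R1=(1,7,6)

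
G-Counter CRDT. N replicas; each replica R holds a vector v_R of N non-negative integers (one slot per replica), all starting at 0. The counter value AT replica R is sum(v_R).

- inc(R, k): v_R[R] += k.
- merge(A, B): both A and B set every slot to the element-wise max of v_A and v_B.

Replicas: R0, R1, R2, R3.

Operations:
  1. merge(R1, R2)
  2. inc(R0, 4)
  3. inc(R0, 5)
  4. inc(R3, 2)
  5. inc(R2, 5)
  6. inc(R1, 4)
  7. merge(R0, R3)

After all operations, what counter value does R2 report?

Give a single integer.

Op 1: merge R1<->R2 -> R1=(0,0,0,0) R2=(0,0,0,0)
Op 2: inc R0 by 4 -> R0=(4,0,0,0) value=4
Op 3: inc R0 by 5 -> R0=(9,0,0,0) value=9
Op 4: inc R3 by 2 -> R3=(0,0,0,2) value=2
Op 5: inc R2 by 5 -> R2=(0,0,5,0) value=5
Op 6: inc R1 by 4 -> R1=(0,4,0,0) value=4
Op 7: merge R0<->R3 -> R0=(9,0,0,2) R3=(9,0,0,2)

Answer: 5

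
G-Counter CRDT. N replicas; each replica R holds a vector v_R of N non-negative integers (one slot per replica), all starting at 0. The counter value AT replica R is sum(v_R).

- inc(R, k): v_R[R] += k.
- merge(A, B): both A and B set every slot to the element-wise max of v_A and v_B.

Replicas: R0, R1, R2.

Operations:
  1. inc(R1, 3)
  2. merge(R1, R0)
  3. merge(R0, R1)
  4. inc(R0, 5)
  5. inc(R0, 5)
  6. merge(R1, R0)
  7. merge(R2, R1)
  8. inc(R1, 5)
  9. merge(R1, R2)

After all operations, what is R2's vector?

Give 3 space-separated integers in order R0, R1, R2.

Answer: 10 8 0

Derivation:
Op 1: inc R1 by 3 -> R1=(0,3,0) value=3
Op 2: merge R1<->R0 -> R1=(0,3,0) R0=(0,3,0)
Op 3: merge R0<->R1 -> R0=(0,3,0) R1=(0,3,0)
Op 4: inc R0 by 5 -> R0=(5,3,0) value=8
Op 5: inc R0 by 5 -> R0=(10,3,0) value=13
Op 6: merge R1<->R0 -> R1=(10,3,0) R0=(10,3,0)
Op 7: merge R2<->R1 -> R2=(10,3,0) R1=(10,3,0)
Op 8: inc R1 by 5 -> R1=(10,8,0) value=18
Op 9: merge R1<->R2 -> R1=(10,8,0) R2=(10,8,0)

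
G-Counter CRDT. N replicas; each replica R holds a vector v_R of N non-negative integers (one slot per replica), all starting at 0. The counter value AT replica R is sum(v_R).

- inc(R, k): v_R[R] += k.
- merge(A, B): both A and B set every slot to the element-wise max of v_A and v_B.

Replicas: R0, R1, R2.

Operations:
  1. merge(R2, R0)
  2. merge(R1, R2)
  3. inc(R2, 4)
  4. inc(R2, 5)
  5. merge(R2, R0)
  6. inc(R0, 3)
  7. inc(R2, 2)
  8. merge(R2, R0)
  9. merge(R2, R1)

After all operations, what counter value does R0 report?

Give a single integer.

Answer: 14

Derivation:
Op 1: merge R2<->R0 -> R2=(0,0,0) R0=(0,0,0)
Op 2: merge R1<->R2 -> R1=(0,0,0) R2=(0,0,0)
Op 3: inc R2 by 4 -> R2=(0,0,4) value=4
Op 4: inc R2 by 5 -> R2=(0,0,9) value=9
Op 5: merge R2<->R0 -> R2=(0,0,9) R0=(0,0,9)
Op 6: inc R0 by 3 -> R0=(3,0,9) value=12
Op 7: inc R2 by 2 -> R2=(0,0,11) value=11
Op 8: merge R2<->R0 -> R2=(3,0,11) R0=(3,0,11)
Op 9: merge R2<->R1 -> R2=(3,0,11) R1=(3,0,11)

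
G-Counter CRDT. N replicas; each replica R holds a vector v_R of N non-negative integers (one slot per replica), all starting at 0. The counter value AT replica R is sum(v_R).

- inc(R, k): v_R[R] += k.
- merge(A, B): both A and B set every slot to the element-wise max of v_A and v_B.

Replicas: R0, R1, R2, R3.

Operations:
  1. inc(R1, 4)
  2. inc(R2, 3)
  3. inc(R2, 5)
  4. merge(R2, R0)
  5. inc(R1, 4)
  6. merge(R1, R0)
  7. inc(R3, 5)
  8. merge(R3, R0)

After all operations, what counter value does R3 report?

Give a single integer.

Answer: 21

Derivation:
Op 1: inc R1 by 4 -> R1=(0,4,0,0) value=4
Op 2: inc R2 by 3 -> R2=(0,0,3,0) value=3
Op 3: inc R2 by 5 -> R2=(0,0,8,0) value=8
Op 4: merge R2<->R0 -> R2=(0,0,8,0) R0=(0,0,8,0)
Op 5: inc R1 by 4 -> R1=(0,8,0,0) value=8
Op 6: merge R1<->R0 -> R1=(0,8,8,0) R0=(0,8,8,0)
Op 7: inc R3 by 5 -> R3=(0,0,0,5) value=5
Op 8: merge R3<->R0 -> R3=(0,8,8,5) R0=(0,8,8,5)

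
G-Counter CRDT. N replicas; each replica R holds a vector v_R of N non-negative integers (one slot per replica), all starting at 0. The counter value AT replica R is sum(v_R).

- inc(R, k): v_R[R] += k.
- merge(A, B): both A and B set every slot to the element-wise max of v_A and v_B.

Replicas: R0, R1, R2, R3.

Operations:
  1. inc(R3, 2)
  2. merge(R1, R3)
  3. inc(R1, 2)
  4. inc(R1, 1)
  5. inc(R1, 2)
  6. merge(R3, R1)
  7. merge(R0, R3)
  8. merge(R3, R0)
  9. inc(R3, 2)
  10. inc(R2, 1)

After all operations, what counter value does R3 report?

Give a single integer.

Answer: 9

Derivation:
Op 1: inc R3 by 2 -> R3=(0,0,0,2) value=2
Op 2: merge R1<->R3 -> R1=(0,0,0,2) R3=(0,0,0,2)
Op 3: inc R1 by 2 -> R1=(0,2,0,2) value=4
Op 4: inc R1 by 1 -> R1=(0,3,0,2) value=5
Op 5: inc R1 by 2 -> R1=(0,5,0,2) value=7
Op 6: merge R3<->R1 -> R3=(0,5,0,2) R1=(0,5,0,2)
Op 7: merge R0<->R3 -> R0=(0,5,0,2) R3=(0,5,0,2)
Op 8: merge R3<->R0 -> R3=(0,5,0,2) R0=(0,5,0,2)
Op 9: inc R3 by 2 -> R3=(0,5,0,4) value=9
Op 10: inc R2 by 1 -> R2=(0,0,1,0) value=1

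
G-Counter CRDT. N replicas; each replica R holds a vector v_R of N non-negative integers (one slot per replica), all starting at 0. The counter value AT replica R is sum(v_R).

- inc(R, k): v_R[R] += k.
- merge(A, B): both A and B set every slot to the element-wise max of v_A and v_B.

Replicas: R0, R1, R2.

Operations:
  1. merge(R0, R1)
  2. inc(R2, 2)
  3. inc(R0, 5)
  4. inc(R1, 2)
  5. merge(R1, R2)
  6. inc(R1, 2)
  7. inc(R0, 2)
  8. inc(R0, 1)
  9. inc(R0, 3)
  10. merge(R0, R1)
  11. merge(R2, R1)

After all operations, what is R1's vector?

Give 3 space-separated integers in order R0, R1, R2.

Op 1: merge R0<->R1 -> R0=(0,0,0) R1=(0,0,0)
Op 2: inc R2 by 2 -> R2=(0,0,2) value=2
Op 3: inc R0 by 5 -> R0=(5,0,0) value=5
Op 4: inc R1 by 2 -> R1=(0,2,0) value=2
Op 5: merge R1<->R2 -> R1=(0,2,2) R2=(0,2,2)
Op 6: inc R1 by 2 -> R1=(0,4,2) value=6
Op 7: inc R0 by 2 -> R0=(7,0,0) value=7
Op 8: inc R0 by 1 -> R0=(8,0,0) value=8
Op 9: inc R0 by 3 -> R0=(11,0,0) value=11
Op 10: merge R0<->R1 -> R0=(11,4,2) R1=(11,4,2)
Op 11: merge R2<->R1 -> R2=(11,4,2) R1=(11,4,2)

Answer: 11 4 2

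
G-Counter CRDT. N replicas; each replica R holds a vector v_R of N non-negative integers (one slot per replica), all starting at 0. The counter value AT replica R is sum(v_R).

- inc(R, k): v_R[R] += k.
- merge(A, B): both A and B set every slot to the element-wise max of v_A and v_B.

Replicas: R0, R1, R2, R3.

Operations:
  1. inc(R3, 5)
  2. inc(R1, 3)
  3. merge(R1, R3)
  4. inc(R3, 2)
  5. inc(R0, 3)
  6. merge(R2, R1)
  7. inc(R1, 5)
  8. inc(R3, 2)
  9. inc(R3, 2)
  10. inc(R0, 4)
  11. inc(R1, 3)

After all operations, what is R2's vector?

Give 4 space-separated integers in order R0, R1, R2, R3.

Answer: 0 3 0 5

Derivation:
Op 1: inc R3 by 5 -> R3=(0,0,0,5) value=5
Op 2: inc R1 by 3 -> R1=(0,3,0,0) value=3
Op 3: merge R1<->R3 -> R1=(0,3,0,5) R3=(0,3,0,5)
Op 4: inc R3 by 2 -> R3=(0,3,0,7) value=10
Op 5: inc R0 by 3 -> R0=(3,0,0,0) value=3
Op 6: merge R2<->R1 -> R2=(0,3,0,5) R1=(0,3,0,5)
Op 7: inc R1 by 5 -> R1=(0,8,0,5) value=13
Op 8: inc R3 by 2 -> R3=(0,3,0,9) value=12
Op 9: inc R3 by 2 -> R3=(0,3,0,11) value=14
Op 10: inc R0 by 4 -> R0=(7,0,0,0) value=7
Op 11: inc R1 by 3 -> R1=(0,11,0,5) value=16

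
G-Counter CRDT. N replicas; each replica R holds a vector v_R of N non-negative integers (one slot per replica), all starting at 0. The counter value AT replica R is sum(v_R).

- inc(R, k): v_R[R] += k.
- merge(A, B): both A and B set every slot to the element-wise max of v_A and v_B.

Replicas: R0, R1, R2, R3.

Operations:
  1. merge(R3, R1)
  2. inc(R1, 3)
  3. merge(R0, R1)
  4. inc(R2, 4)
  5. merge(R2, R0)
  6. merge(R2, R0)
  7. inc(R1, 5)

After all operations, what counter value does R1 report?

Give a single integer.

Op 1: merge R3<->R1 -> R3=(0,0,0,0) R1=(0,0,0,0)
Op 2: inc R1 by 3 -> R1=(0,3,0,0) value=3
Op 3: merge R0<->R1 -> R0=(0,3,0,0) R1=(0,3,0,0)
Op 4: inc R2 by 4 -> R2=(0,0,4,0) value=4
Op 5: merge R2<->R0 -> R2=(0,3,4,0) R0=(0,3,4,0)
Op 6: merge R2<->R0 -> R2=(0,3,4,0) R0=(0,3,4,0)
Op 7: inc R1 by 5 -> R1=(0,8,0,0) value=8

Answer: 8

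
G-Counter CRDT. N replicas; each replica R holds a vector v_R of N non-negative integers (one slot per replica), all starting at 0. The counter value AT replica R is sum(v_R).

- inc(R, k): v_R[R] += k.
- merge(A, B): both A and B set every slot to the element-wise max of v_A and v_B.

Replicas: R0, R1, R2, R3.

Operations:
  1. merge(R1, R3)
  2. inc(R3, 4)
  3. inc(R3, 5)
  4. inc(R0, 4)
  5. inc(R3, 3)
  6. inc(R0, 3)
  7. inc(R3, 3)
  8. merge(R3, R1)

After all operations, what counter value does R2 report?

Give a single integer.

Op 1: merge R1<->R3 -> R1=(0,0,0,0) R3=(0,0,0,0)
Op 2: inc R3 by 4 -> R3=(0,0,0,4) value=4
Op 3: inc R3 by 5 -> R3=(0,0,0,9) value=9
Op 4: inc R0 by 4 -> R0=(4,0,0,0) value=4
Op 5: inc R3 by 3 -> R3=(0,0,0,12) value=12
Op 6: inc R0 by 3 -> R0=(7,0,0,0) value=7
Op 7: inc R3 by 3 -> R3=(0,0,0,15) value=15
Op 8: merge R3<->R1 -> R3=(0,0,0,15) R1=(0,0,0,15)

Answer: 0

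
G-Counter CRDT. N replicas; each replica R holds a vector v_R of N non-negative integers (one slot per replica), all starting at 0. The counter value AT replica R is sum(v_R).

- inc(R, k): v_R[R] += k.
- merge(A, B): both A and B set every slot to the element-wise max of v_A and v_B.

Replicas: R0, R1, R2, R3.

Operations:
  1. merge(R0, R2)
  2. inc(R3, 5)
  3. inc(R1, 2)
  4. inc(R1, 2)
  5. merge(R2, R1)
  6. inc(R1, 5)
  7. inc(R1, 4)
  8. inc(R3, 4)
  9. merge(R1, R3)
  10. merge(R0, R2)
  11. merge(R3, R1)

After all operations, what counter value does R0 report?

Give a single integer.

Op 1: merge R0<->R2 -> R0=(0,0,0,0) R2=(0,0,0,0)
Op 2: inc R3 by 5 -> R3=(0,0,0,5) value=5
Op 3: inc R1 by 2 -> R1=(0,2,0,0) value=2
Op 4: inc R1 by 2 -> R1=(0,4,0,0) value=4
Op 5: merge R2<->R1 -> R2=(0,4,0,0) R1=(0,4,0,0)
Op 6: inc R1 by 5 -> R1=(0,9,0,0) value=9
Op 7: inc R1 by 4 -> R1=(0,13,0,0) value=13
Op 8: inc R3 by 4 -> R3=(0,0,0,9) value=9
Op 9: merge R1<->R3 -> R1=(0,13,0,9) R3=(0,13,0,9)
Op 10: merge R0<->R2 -> R0=(0,4,0,0) R2=(0,4,0,0)
Op 11: merge R3<->R1 -> R3=(0,13,0,9) R1=(0,13,0,9)

Answer: 4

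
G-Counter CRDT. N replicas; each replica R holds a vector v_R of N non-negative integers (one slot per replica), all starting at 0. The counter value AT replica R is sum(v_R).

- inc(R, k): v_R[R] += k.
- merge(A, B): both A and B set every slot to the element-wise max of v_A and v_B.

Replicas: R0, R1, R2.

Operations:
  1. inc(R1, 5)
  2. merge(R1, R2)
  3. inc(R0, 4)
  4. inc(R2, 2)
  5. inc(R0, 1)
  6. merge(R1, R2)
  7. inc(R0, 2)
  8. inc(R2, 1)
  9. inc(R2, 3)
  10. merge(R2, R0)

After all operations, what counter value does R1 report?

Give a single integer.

Op 1: inc R1 by 5 -> R1=(0,5,0) value=5
Op 2: merge R1<->R2 -> R1=(0,5,0) R2=(0,5,0)
Op 3: inc R0 by 4 -> R0=(4,0,0) value=4
Op 4: inc R2 by 2 -> R2=(0,5,2) value=7
Op 5: inc R0 by 1 -> R0=(5,0,0) value=5
Op 6: merge R1<->R2 -> R1=(0,5,2) R2=(0,5,2)
Op 7: inc R0 by 2 -> R0=(7,0,0) value=7
Op 8: inc R2 by 1 -> R2=(0,5,3) value=8
Op 9: inc R2 by 3 -> R2=(0,5,6) value=11
Op 10: merge R2<->R0 -> R2=(7,5,6) R0=(7,5,6)

Answer: 7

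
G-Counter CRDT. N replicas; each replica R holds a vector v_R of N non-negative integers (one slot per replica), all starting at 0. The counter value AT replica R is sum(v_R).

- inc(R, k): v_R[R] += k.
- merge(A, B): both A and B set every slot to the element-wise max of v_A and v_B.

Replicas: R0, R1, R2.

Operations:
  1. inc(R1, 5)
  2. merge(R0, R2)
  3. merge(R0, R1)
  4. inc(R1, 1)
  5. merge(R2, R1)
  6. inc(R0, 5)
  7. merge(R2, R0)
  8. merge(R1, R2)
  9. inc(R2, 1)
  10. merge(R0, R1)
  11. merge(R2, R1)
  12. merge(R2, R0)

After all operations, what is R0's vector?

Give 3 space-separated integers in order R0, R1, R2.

Answer: 5 6 1

Derivation:
Op 1: inc R1 by 5 -> R1=(0,5,0) value=5
Op 2: merge R0<->R2 -> R0=(0,0,0) R2=(0,0,0)
Op 3: merge R0<->R1 -> R0=(0,5,0) R1=(0,5,0)
Op 4: inc R1 by 1 -> R1=(0,6,0) value=6
Op 5: merge R2<->R1 -> R2=(0,6,0) R1=(0,6,0)
Op 6: inc R0 by 5 -> R0=(5,5,0) value=10
Op 7: merge R2<->R0 -> R2=(5,6,0) R0=(5,6,0)
Op 8: merge R1<->R2 -> R1=(5,6,0) R2=(5,6,0)
Op 9: inc R2 by 1 -> R2=(5,6,1) value=12
Op 10: merge R0<->R1 -> R0=(5,6,0) R1=(5,6,0)
Op 11: merge R2<->R1 -> R2=(5,6,1) R1=(5,6,1)
Op 12: merge R2<->R0 -> R2=(5,6,1) R0=(5,6,1)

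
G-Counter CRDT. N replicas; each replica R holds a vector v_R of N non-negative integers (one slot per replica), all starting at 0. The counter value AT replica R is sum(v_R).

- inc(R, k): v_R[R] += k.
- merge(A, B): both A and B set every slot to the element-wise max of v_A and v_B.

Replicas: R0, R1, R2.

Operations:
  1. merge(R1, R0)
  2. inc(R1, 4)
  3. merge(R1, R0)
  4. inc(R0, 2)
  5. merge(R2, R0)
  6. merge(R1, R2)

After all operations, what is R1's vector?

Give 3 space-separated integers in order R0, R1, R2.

Op 1: merge R1<->R0 -> R1=(0,0,0) R0=(0,0,0)
Op 2: inc R1 by 4 -> R1=(0,4,0) value=4
Op 3: merge R1<->R0 -> R1=(0,4,0) R0=(0,4,0)
Op 4: inc R0 by 2 -> R0=(2,4,0) value=6
Op 5: merge R2<->R0 -> R2=(2,4,0) R0=(2,4,0)
Op 6: merge R1<->R2 -> R1=(2,4,0) R2=(2,4,0)

Answer: 2 4 0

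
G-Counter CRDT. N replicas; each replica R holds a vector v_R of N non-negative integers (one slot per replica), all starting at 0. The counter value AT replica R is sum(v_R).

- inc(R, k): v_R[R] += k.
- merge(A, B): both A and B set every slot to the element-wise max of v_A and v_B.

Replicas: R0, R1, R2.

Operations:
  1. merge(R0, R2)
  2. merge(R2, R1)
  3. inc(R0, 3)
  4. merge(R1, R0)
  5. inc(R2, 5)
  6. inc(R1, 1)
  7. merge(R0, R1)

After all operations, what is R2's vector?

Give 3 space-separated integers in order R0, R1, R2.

Answer: 0 0 5

Derivation:
Op 1: merge R0<->R2 -> R0=(0,0,0) R2=(0,0,0)
Op 2: merge R2<->R1 -> R2=(0,0,0) R1=(0,0,0)
Op 3: inc R0 by 3 -> R0=(3,0,0) value=3
Op 4: merge R1<->R0 -> R1=(3,0,0) R0=(3,0,0)
Op 5: inc R2 by 5 -> R2=(0,0,5) value=5
Op 6: inc R1 by 1 -> R1=(3,1,0) value=4
Op 7: merge R0<->R1 -> R0=(3,1,0) R1=(3,1,0)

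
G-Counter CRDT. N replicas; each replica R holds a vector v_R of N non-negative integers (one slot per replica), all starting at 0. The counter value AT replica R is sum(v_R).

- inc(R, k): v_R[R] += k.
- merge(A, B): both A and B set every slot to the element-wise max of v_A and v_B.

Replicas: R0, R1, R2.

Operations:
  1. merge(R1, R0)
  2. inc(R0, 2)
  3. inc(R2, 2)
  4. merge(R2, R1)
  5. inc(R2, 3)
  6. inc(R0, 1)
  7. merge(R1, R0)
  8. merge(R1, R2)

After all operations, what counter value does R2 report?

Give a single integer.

Op 1: merge R1<->R0 -> R1=(0,0,0) R0=(0,0,0)
Op 2: inc R0 by 2 -> R0=(2,0,0) value=2
Op 3: inc R2 by 2 -> R2=(0,0,2) value=2
Op 4: merge R2<->R1 -> R2=(0,0,2) R1=(0,0,2)
Op 5: inc R2 by 3 -> R2=(0,0,5) value=5
Op 6: inc R0 by 1 -> R0=(3,0,0) value=3
Op 7: merge R1<->R0 -> R1=(3,0,2) R0=(3,0,2)
Op 8: merge R1<->R2 -> R1=(3,0,5) R2=(3,0,5)

Answer: 8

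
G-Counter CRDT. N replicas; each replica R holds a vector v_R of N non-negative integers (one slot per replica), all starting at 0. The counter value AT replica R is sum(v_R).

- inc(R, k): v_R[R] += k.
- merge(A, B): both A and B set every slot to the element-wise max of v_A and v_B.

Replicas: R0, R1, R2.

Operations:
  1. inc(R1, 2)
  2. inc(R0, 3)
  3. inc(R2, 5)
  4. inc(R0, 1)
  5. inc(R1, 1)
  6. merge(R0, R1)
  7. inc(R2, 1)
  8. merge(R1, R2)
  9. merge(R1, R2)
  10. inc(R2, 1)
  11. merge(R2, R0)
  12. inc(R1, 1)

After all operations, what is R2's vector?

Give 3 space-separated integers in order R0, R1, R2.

Answer: 4 3 7

Derivation:
Op 1: inc R1 by 2 -> R1=(0,2,0) value=2
Op 2: inc R0 by 3 -> R0=(3,0,0) value=3
Op 3: inc R2 by 5 -> R2=(0,0,5) value=5
Op 4: inc R0 by 1 -> R0=(4,0,0) value=4
Op 5: inc R1 by 1 -> R1=(0,3,0) value=3
Op 6: merge R0<->R1 -> R0=(4,3,0) R1=(4,3,0)
Op 7: inc R2 by 1 -> R2=(0,0,6) value=6
Op 8: merge R1<->R2 -> R1=(4,3,6) R2=(4,3,6)
Op 9: merge R1<->R2 -> R1=(4,3,6) R2=(4,3,6)
Op 10: inc R2 by 1 -> R2=(4,3,7) value=14
Op 11: merge R2<->R0 -> R2=(4,3,7) R0=(4,3,7)
Op 12: inc R1 by 1 -> R1=(4,4,6) value=14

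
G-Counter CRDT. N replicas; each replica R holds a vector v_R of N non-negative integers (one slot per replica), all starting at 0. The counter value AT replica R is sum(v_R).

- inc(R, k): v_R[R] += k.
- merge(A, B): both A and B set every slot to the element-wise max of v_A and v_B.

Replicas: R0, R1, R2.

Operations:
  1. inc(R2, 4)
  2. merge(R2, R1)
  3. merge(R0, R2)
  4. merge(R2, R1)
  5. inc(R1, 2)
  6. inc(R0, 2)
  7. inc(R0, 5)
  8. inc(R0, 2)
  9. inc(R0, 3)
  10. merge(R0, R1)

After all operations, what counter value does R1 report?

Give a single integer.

Op 1: inc R2 by 4 -> R2=(0,0,4) value=4
Op 2: merge R2<->R1 -> R2=(0,0,4) R1=(0,0,4)
Op 3: merge R0<->R2 -> R0=(0,0,4) R2=(0,0,4)
Op 4: merge R2<->R1 -> R2=(0,0,4) R1=(0,0,4)
Op 5: inc R1 by 2 -> R1=(0,2,4) value=6
Op 6: inc R0 by 2 -> R0=(2,0,4) value=6
Op 7: inc R0 by 5 -> R0=(7,0,4) value=11
Op 8: inc R0 by 2 -> R0=(9,0,4) value=13
Op 9: inc R0 by 3 -> R0=(12,0,4) value=16
Op 10: merge R0<->R1 -> R0=(12,2,4) R1=(12,2,4)

Answer: 18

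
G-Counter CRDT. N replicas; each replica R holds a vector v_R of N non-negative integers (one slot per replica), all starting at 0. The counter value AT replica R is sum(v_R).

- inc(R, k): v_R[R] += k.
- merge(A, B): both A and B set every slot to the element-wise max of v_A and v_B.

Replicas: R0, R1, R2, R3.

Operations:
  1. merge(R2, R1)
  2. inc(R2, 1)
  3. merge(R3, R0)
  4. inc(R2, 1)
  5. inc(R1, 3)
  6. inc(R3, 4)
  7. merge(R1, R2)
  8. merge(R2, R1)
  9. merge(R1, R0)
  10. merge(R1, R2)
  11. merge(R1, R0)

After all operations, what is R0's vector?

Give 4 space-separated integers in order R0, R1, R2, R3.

Answer: 0 3 2 0

Derivation:
Op 1: merge R2<->R1 -> R2=(0,0,0,0) R1=(0,0,0,0)
Op 2: inc R2 by 1 -> R2=(0,0,1,0) value=1
Op 3: merge R3<->R0 -> R3=(0,0,0,0) R0=(0,0,0,0)
Op 4: inc R2 by 1 -> R2=(0,0,2,0) value=2
Op 5: inc R1 by 3 -> R1=(0,3,0,0) value=3
Op 6: inc R3 by 4 -> R3=(0,0,0,4) value=4
Op 7: merge R1<->R2 -> R1=(0,3,2,0) R2=(0,3,2,0)
Op 8: merge R2<->R1 -> R2=(0,3,2,0) R1=(0,3,2,0)
Op 9: merge R1<->R0 -> R1=(0,3,2,0) R0=(0,3,2,0)
Op 10: merge R1<->R2 -> R1=(0,3,2,0) R2=(0,3,2,0)
Op 11: merge R1<->R0 -> R1=(0,3,2,0) R0=(0,3,2,0)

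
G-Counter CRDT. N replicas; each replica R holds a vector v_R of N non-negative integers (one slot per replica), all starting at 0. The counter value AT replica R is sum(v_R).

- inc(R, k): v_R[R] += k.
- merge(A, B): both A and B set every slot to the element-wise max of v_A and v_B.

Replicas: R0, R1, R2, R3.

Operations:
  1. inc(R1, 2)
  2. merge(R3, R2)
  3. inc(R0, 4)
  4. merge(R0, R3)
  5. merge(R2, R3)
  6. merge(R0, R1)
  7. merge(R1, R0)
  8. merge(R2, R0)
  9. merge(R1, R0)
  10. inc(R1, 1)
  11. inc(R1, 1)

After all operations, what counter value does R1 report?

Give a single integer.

Op 1: inc R1 by 2 -> R1=(0,2,0,0) value=2
Op 2: merge R3<->R2 -> R3=(0,0,0,0) R2=(0,0,0,0)
Op 3: inc R0 by 4 -> R0=(4,0,0,0) value=4
Op 4: merge R0<->R3 -> R0=(4,0,0,0) R3=(4,0,0,0)
Op 5: merge R2<->R3 -> R2=(4,0,0,0) R3=(4,0,0,0)
Op 6: merge R0<->R1 -> R0=(4,2,0,0) R1=(4,2,0,0)
Op 7: merge R1<->R0 -> R1=(4,2,0,0) R0=(4,2,0,0)
Op 8: merge R2<->R0 -> R2=(4,2,0,0) R0=(4,2,0,0)
Op 9: merge R1<->R0 -> R1=(4,2,0,0) R0=(4,2,0,0)
Op 10: inc R1 by 1 -> R1=(4,3,0,0) value=7
Op 11: inc R1 by 1 -> R1=(4,4,0,0) value=8

Answer: 8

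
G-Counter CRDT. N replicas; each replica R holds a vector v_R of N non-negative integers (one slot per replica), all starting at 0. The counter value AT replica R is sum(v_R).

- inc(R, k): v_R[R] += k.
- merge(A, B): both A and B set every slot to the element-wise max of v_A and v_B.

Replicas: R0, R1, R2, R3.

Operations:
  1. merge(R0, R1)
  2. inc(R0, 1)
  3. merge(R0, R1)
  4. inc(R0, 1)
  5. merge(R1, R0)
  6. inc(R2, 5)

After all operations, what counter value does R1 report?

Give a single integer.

Op 1: merge R0<->R1 -> R0=(0,0,0,0) R1=(0,0,0,0)
Op 2: inc R0 by 1 -> R0=(1,0,0,0) value=1
Op 3: merge R0<->R1 -> R0=(1,0,0,0) R1=(1,0,0,0)
Op 4: inc R0 by 1 -> R0=(2,0,0,0) value=2
Op 5: merge R1<->R0 -> R1=(2,0,0,0) R0=(2,0,0,0)
Op 6: inc R2 by 5 -> R2=(0,0,5,0) value=5

Answer: 2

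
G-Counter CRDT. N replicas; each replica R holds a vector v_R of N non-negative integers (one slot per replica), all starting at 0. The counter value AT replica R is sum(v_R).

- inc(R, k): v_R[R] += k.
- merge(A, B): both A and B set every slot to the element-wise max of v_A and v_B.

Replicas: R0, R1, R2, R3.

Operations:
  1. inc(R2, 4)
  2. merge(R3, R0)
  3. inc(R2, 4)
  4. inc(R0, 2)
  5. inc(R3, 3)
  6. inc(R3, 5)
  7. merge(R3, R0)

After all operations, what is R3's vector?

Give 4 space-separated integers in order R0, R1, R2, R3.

Answer: 2 0 0 8

Derivation:
Op 1: inc R2 by 4 -> R2=(0,0,4,0) value=4
Op 2: merge R3<->R0 -> R3=(0,0,0,0) R0=(0,0,0,0)
Op 3: inc R2 by 4 -> R2=(0,0,8,0) value=8
Op 4: inc R0 by 2 -> R0=(2,0,0,0) value=2
Op 5: inc R3 by 3 -> R3=(0,0,0,3) value=3
Op 6: inc R3 by 5 -> R3=(0,0,0,8) value=8
Op 7: merge R3<->R0 -> R3=(2,0,0,8) R0=(2,0,0,8)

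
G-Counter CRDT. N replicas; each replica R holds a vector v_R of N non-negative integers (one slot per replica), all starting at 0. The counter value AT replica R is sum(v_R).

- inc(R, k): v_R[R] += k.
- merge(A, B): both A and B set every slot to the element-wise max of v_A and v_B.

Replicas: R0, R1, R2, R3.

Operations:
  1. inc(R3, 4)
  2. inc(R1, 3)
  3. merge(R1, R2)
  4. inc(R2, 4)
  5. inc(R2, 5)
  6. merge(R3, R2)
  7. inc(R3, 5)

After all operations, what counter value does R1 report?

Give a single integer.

Answer: 3

Derivation:
Op 1: inc R3 by 4 -> R3=(0,0,0,4) value=4
Op 2: inc R1 by 3 -> R1=(0,3,0,0) value=3
Op 3: merge R1<->R2 -> R1=(0,3,0,0) R2=(0,3,0,0)
Op 4: inc R2 by 4 -> R2=(0,3,4,0) value=7
Op 5: inc R2 by 5 -> R2=(0,3,9,0) value=12
Op 6: merge R3<->R2 -> R3=(0,3,9,4) R2=(0,3,9,4)
Op 7: inc R3 by 5 -> R3=(0,3,9,9) value=21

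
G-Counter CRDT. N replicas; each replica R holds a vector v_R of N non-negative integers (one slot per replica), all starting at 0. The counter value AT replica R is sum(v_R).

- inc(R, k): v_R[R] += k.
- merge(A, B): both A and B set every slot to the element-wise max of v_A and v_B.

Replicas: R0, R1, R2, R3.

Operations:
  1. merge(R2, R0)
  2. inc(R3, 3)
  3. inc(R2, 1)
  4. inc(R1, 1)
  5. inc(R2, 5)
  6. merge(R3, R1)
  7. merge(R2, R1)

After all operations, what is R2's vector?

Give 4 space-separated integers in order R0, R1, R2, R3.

Op 1: merge R2<->R0 -> R2=(0,0,0,0) R0=(0,0,0,0)
Op 2: inc R3 by 3 -> R3=(0,0,0,3) value=3
Op 3: inc R2 by 1 -> R2=(0,0,1,0) value=1
Op 4: inc R1 by 1 -> R1=(0,1,0,0) value=1
Op 5: inc R2 by 5 -> R2=(0,0,6,0) value=6
Op 6: merge R3<->R1 -> R3=(0,1,0,3) R1=(0,1,0,3)
Op 7: merge R2<->R1 -> R2=(0,1,6,3) R1=(0,1,6,3)

Answer: 0 1 6 3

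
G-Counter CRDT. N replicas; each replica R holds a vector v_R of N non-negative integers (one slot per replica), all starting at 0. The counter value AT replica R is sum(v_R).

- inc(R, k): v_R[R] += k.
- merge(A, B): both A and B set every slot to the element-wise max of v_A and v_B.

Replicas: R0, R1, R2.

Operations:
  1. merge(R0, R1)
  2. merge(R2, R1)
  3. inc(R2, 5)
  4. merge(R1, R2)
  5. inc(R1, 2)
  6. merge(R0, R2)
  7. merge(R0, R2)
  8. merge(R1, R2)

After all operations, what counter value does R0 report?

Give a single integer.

Op 1: merge R0<->R1 -> R0=(0,0,0) R1=(0,0,0)
Op 2: merge R2<->R1 -> R2=(0,0,0) R1=(0,0,0)
Op 3: inc R2 by 5 -> R2=(0,0,5) value=5
Op 4: merge R1<->R2 -> R1=(0,0,5) R2=(0,0,5)
Op 5: inc R1 by 2 -> R1=(0,2,5) value=7
Op 6: merge R0<->R2 -> R0=(0,0,5) R2=(0,0,5)
Op 7: merge R0<->R2 -> R0=(0,0,5) R2=(0,0,5)
Op 8: merge R1<->R2 -> R1=(0,2,5) R2=(0,2,5)

Answer: 5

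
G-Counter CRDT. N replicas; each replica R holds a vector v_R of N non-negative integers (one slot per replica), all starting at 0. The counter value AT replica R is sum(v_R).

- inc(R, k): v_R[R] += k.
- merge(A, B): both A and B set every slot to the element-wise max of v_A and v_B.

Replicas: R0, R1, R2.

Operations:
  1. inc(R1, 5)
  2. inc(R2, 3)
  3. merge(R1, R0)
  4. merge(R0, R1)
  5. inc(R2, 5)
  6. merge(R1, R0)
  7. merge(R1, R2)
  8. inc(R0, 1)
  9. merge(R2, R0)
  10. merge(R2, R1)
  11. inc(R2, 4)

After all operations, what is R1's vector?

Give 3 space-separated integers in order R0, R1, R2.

Op 1: inc R1 by 5 -> R1=(0,5,0) value=5
Op 2: inc R2 by 3 -> R2=(0,0,3) value=3
Op 3: merge R1<->R0 -> R1=(0,5,0) R0=(0,5,0)
Op 4: merge R0<->R1 -> R0=(0,5,0) R1=(0,5,0)
Op 5: inc R2 by 5 -> R2=(0,0,8) value=8
Op 6: merge R1<->R0 -> R1=(0,5,0) R0=(0,5,0)
Op 7: merge R1<->R2 -> R1=(0,5,8) R2=(0,5,8)
Op 8: inc R0 by 1 -> R0=(1,5,0) value=6
Op 9: merge R2<->R0 -> R2=(1,5,8) R0=(1,5,8)
Op 10: merge R2<->R1 -> R2=(1,5,8) R1=(1,5,8)
Op 11: inc R2 by 4 -> R2=(1,5,12) value=18

Answer: 1 5 8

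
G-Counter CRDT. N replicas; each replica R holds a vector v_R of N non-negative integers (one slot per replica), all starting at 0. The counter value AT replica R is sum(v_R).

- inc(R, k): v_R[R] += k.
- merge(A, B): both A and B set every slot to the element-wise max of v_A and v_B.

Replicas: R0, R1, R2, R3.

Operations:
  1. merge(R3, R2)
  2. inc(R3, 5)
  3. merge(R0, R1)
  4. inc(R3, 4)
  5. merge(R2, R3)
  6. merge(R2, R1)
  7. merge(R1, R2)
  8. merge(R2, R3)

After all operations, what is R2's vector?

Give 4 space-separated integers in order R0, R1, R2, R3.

Answer: 0 0 0 9

Derivation:
Op 1: merge R3<->R2 -> R3=(0,0,0,0) R2=(0,0,0,0)
Op 2: inc R3 by 5 -> R3=(0,0,0,5) value=5
Op 3: merge R0<->R1 -> R0=(0,0,0,0) R1=(0,0,0,0)
Op 4: inc R3 by 4 -> R3=(0,0,0,9) value=9
Op 5: merge R2<->R3 -> R2=(0,0,0,9) R3=(0,0,0,9)
Op 6: merge R2<->R1 -> R2=(0,0,0,9) R1=(0,0,0,9)
Op 7: merge R1<->R2 -> R1=(0,0,0,9) R2=(0,0,0,9)
Op 8: merge R2<->R3 -> R2=(0,0,0,9) R3=(0,0,0,9)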